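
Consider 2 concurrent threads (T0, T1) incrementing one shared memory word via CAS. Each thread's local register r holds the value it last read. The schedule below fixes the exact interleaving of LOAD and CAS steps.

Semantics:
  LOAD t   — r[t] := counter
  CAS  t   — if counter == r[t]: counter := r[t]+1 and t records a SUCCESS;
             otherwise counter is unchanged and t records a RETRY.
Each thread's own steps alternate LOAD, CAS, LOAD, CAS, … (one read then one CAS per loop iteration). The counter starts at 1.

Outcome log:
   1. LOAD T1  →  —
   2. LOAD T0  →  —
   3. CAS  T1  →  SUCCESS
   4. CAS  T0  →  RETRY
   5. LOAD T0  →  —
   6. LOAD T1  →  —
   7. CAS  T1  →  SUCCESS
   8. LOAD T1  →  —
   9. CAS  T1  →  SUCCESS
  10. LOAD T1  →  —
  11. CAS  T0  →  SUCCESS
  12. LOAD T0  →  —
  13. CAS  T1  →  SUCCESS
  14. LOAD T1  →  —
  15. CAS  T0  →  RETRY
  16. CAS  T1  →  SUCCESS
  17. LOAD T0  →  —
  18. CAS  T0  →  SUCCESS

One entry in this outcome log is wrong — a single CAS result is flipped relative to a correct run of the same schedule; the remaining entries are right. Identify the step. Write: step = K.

step = 11

Reference trace:
#1 T1 reads 1
#2 T0 reads 1
#3 T1 CAS(1→2) writes; counter now 2
#4 T0 CAS(1→2) fails; counter now 2
#5 T0 reads 2
#6 T1 reads 2
#7 T1 CAS(2→3) writes; counter now 3
#8 T1 reads 3
#9 T1 CAS(3→4) writes; counter now 4
#10 T1 reads 4
#11 T0 CAS(2→3) fails; counter now 4
#12 T0 reads 4
#13 T1 CAS(4→5) writes; counter now 5
#14 T1 reads 5
#15 T0 CAS(4→5) fails; counter now 5
#16 T1 CAS(5→6) writes; counter now 6
#17 T0 reads 6
#18 T0 CAS(6→7) writes; counter now 7
Flip is step 11.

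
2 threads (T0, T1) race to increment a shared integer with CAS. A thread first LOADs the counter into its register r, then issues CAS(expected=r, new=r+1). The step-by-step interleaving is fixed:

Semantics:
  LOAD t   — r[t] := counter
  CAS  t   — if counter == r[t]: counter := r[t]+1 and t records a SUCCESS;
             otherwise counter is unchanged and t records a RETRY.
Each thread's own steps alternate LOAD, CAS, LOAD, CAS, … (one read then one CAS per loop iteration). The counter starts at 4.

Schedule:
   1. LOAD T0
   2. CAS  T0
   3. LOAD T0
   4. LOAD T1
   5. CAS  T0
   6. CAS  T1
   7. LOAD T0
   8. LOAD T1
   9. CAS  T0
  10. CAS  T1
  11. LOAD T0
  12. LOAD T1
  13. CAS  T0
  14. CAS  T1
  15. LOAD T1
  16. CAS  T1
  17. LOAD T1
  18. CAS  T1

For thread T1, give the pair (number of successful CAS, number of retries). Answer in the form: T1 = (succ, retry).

T1 = (2, 3)

   1) LOAD T0:  M=4  r_T0=4
   2) CAS  T0:  M=5  r_T0=4 ✓
   3) LOAD T0:  M=5  r_T0=5
   4) LOAD T1:  M=5  r_T1=5
   5) CAS  T0:  M=6  r_T0=5 ✓
   6) CAS  T1:  M=6  r_T1=5 ✗
   7) LOAD T0:  M=6  r_T0=6
   8) LOAD T1:  M=6  r_T1=6
   9) CAS  T0:  M=7  r_T0=6 ✓
  10) CAS  T1:  M=7  r_T1=6 ✗
  11) LOAD T0:  M=7  r_T0=7
  12) LOAD T1:  M=7  r_T1=7
  13) CAS  T0:  M=8  r_T0=7 ✓
  14) CAS  T1:  M=8  r_T1=7 ✗
  15) LOAD T1:  M=8  r_T1=8
  16) CAS  T1:  M=9  r_T1=8 ✓
  17) LOAD T1:  M=9  r_T1=9
  18) CAS  T1:  M=10  r_T1=9 ✓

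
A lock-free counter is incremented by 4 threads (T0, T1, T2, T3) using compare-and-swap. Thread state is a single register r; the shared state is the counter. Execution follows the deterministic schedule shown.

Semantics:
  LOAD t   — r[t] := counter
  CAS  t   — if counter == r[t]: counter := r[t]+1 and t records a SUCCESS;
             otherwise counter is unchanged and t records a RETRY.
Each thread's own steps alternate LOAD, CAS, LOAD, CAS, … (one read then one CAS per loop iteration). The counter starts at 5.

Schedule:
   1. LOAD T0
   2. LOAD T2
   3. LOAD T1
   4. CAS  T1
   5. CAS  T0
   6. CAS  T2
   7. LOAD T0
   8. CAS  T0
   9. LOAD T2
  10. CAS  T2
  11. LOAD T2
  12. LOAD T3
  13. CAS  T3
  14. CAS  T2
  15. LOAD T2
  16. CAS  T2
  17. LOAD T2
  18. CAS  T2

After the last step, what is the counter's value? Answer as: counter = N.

counter = 11

step 1: T0 LOAD ⇒ load; ctr=5 reg=5
step 2: T2 LOAD ⇒ load; ctr=5 reg=5
step 3: T1 LOAD ⇒ load; ctr=5 reg=5
step 4: T1 CAS ⇒ ok; ctr=6 reg=5
step 5: T0 CAS ⇒ retry; ctr=6 reg=5
step 6: T2 CAS ⇒ retry; ctr=6 reg=5
step 7: T0 LOAD ⇒ load; ctr=6 reg=6
step 8: T0 CAS ⇒ ok; ctr=7 reg=6
step 9: T2 LOAD ⇒ load; ctr=7 reg=7
step 10: T2 CAS ⇒ ok; ctr=8 reg=7
step 11: T2 LOAD ⇒ load; ctr=8 reg=8
step 12: T3 LOAD ⇒ load; ctr=8 reg=8
step 13: T3 CAS ⇒ ok; ctr=9 reg=8
step 14: T2 CAS ⇒ retry; ctr=9 reg=8
step 15: T2 LOAD ⇒ load; ctr=9 reg=9
step 16: T2 CAS ⇒ ok; ctr=10 reg=9
step 17: T2 LOAD ⇒ load; ctr=10 reg=10
step 18: T2 CAS ⇒ ok; ctr=11 reg=10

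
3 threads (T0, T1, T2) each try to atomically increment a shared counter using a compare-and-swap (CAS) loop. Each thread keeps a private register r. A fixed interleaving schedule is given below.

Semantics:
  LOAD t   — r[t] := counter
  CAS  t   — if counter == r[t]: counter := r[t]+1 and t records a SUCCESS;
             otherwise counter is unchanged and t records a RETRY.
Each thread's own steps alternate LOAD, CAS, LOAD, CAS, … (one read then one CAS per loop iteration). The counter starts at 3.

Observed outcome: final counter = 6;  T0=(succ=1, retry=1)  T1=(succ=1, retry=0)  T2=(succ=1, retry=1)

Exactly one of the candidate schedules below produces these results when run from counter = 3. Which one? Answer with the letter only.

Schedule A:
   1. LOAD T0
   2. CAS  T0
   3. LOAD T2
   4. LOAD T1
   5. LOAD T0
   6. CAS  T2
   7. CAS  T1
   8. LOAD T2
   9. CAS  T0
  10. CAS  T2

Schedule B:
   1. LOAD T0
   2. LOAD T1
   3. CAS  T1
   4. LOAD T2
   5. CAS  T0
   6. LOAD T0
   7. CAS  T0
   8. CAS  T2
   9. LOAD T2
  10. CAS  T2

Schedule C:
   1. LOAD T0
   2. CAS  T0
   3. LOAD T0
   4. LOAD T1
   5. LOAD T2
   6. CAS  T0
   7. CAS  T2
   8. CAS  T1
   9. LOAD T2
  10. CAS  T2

Tracing schedule B:
[1] T0.load  rd  (counter 3, T0.r 3)
[2] T1.load  rd  (counter 3, T1.r 3)
[3] T1.cas  hit  (counter 4, T1.r 3)
[4] T2.load  rd  (counter 4, T2.r 4)
[5] T0.cas  miss  (counter 4, T0.r 3)
[6] T0.load  rd  (counter 4, T0.r 4)
[7] T0.cas  hit  (counter 5, T0.r 4)
[8] T2.cas  miss  (counter 5, T2.r 4)
[9] T2.load  rd  (counter 5, T2.r 5)
[10] T2.cas  hit  (counter 6, T2.r 5)

B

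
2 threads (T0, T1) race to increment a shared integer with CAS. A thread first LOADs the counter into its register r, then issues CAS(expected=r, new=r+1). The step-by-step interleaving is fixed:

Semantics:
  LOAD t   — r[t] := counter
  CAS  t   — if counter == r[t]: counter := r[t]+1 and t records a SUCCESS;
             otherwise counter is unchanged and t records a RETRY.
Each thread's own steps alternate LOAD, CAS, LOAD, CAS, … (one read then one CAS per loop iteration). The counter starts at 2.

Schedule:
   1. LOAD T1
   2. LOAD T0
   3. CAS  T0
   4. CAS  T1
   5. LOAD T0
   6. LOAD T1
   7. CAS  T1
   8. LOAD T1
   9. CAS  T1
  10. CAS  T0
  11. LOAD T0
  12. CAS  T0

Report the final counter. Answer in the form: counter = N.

counter = 6

T1 LOAD — after: cnt=2, r=2 — load
T0 LOAD — after: cnt=2, r=2 — load
T0 CAS — after: cnt=3, r=2 — ok
T1 CAS — after: cnt=3, r=2 — retry
T0 LOAD — after: cnt=3, r=3 — load
T1 LOAD — after: cnt=3, r=3 — load
T1 CAS — after: cnt=4, r=3 — ok
T1 LOAD — after: cnt=4, r=4 — load
T1 CAS — after: cnt=5, r=4 — ok
T0 CAS — after: cnt=5, r=3 — retry
T0 LOAD — after: cnt=5, r=5 — load
T0 CAS — after: cnt=6, r=5 — ok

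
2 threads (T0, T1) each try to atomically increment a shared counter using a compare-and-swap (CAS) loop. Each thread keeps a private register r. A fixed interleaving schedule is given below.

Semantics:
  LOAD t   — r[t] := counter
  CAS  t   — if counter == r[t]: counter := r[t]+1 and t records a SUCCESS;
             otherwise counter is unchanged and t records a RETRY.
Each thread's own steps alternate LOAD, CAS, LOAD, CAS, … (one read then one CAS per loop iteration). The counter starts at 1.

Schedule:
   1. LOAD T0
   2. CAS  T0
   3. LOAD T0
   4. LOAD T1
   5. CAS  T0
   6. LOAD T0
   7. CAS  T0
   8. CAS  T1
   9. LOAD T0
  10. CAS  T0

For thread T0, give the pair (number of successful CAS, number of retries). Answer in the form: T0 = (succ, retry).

T0 = (4, 0)

   1) LOAD T0:  M=1  r_T0=1
   2) CAS  T0:  M=2  r_T0=1 ✓
   3) LOAD T0:  M=2  r_T0=2
   4) LOAD T1:  M=2  r_T1=2
   5) CAS  T0:  M=3  r_T0=2 ✓
   6) LOAD T0:  M=3  r_T0=3
   7) CAS  T0:  M=4  r_T0=3 ✓
   8) CAS  T1:  M=4  r_T1=2 ✗
   9) LOAD T0:  M=4  r_T0=4
  10) CAS  T0:  M=5  r_T0=4 ✓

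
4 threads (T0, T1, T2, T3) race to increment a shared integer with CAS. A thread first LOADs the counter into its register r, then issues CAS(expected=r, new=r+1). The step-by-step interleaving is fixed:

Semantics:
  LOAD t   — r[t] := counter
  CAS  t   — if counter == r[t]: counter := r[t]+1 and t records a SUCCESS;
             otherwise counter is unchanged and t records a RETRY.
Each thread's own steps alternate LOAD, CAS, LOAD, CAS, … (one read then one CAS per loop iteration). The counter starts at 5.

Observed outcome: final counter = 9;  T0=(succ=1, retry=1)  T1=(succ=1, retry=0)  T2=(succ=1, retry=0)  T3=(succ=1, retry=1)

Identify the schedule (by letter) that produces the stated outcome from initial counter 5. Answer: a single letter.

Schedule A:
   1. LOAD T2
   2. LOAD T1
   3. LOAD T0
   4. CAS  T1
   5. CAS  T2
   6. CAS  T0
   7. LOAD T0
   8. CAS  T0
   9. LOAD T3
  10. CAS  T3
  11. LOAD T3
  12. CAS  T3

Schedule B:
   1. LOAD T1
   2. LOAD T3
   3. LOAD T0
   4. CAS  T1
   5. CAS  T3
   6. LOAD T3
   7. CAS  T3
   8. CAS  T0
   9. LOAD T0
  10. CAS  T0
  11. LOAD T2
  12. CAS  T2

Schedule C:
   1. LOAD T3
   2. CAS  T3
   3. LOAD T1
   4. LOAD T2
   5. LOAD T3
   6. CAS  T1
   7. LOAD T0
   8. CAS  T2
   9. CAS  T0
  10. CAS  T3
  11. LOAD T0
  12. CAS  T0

Simulating candidate B:
T1 LOAD — after: cnt=5, r=5 — load
T3 LOAD — after: cnt=5, r=5 — load
T0 LOAD — after: cnt=5, r=5 — load
T1 CAS — after: cnt=6, r=5 — ok
T3 CAS — after: cnt=6, r=5 — retry
T3 LOAD — after: cnt=6, r=6 — load
T3 CAS — after: cnt=7, r=6 — ok
T0 CAS — after: cnt=7, r=5 — retry
T0 LOAD — after: cnt=7, r=7 — load
T0 CAS — after: cnt=8, r=7 — ok
T2 LOAD — after: cnt=8, r=8 — load
T2 CAS — after: cnt=9, r=8 — ok

B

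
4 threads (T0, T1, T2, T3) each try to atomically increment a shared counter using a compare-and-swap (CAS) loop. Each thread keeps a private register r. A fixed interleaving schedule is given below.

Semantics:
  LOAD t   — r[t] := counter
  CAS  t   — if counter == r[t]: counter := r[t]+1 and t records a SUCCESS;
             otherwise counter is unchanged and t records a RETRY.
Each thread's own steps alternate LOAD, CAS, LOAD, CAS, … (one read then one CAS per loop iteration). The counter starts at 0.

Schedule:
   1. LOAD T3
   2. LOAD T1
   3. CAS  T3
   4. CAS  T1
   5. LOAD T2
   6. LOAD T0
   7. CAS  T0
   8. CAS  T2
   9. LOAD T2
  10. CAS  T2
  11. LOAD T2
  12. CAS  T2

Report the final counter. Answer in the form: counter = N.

   1) LOAD T3:  M=0  r_T3=0
   2) LOAD T1:  M=0  r_T1=0
   3) CAS  T3:  M=1  r_T3=0 ✓
   4) CAS  T1:  M=1  r_T1=0 ✗
   5) LOAD T2:  M=1  r_T2=1
   6) LOAD T0:  M=1  r_T0=1
   7) CAS  T0:  M=2  r_T0=1 ✓
   8) CAS  T2:  M=2  r_T2=1 ✗
   9) LOAD T2:  M=2  r_T2=2
  10) CAS  T2:  M=3  r_T2=2 ✓
  11) LOAD T2:  M=3  r_T2=3
  12) CAS  T2:  M=4  r_T2=3 ✓

counter = 4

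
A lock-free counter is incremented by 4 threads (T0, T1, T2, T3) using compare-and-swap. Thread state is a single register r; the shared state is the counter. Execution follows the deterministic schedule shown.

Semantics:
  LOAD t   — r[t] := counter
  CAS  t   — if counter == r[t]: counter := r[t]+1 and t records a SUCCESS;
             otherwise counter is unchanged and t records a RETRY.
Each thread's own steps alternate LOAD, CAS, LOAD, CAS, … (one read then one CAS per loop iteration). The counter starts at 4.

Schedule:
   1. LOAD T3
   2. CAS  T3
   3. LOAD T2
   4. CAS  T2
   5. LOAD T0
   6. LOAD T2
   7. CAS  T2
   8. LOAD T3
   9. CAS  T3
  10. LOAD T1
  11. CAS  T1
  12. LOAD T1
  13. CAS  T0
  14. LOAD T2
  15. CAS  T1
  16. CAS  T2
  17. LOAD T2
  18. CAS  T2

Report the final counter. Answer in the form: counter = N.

counter = 11

T3 LOAD — after: cnt=4, r=4 — load
T3 CAS — after: cnt=5, r=4 — ok
T2 LOAD — after: cnt=5, r=5 — load
T2 CAS — after: cnt=6, r=5 — ok
T0 LOAD — after: cnt=6, r=6 — load
T2 LOAD — after: cnt=6, r=6 — load
T2 CAS — after: cnt=7, r=6 — ok
T3 LOAD — after: cnt=7, r=7 — load
T3 CAS — after: cnt=8, r=7 — ok
T1 LOAD — after: cnt=8, r=8 — load
T1 CAS — after: cnt=9, r=8 — ok
T1 LOAD — after: cnt=9, r=9 — load
T0 CAS — after: cnt=9, r=6 — retry
T2 LOAD — after: cnt=9, r=9 — load
T1 CAS — after: cnt=10, r=9 — ok
T2 CAS — after: cnt=10, r=9 — retry
T2 LOAD — after: cnt=10, r=10 — load
T2 CAS — after: cnt=11, r=10 — ok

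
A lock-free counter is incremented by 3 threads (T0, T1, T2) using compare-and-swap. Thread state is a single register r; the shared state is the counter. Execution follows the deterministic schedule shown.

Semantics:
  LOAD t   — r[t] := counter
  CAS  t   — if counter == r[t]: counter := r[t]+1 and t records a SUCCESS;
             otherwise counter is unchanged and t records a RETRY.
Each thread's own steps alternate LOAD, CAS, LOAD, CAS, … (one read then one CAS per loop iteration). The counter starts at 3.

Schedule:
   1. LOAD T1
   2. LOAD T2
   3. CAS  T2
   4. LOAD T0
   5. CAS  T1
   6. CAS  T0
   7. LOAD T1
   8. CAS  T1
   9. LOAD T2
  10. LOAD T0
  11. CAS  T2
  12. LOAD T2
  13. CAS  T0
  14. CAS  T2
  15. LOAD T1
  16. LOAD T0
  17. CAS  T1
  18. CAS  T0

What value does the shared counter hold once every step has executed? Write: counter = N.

counter = 9

T1 LOAD — after: cnt=3, r=3 — load
T2 LOAD — after: cnt=3, r=3 — load
T2 CAS — after: cnt=4, r=3 — ok
T0 LOAD — after: cnt=4, r=4 — load
T1 CAS — after: cnt=4, r=3 — retry
T0 CAS — after: cnt=5, r=4 — ok
T1 LOAD — after: cnt=5, r=5 — load
T1 CAS — after: cnt=6, r=5 — ok
T2 LOAD — after: cnt=6, r=6 — load
T0 LOAD — after: cnt=6, r=6 — load
T2 CAS — after: cnt=7, r=6 — ok
T2 LOAD — after: cnt=7, r=7 — load
T0 CAS — after: cnt=7, r=6 — retry
T2 CAS — after: cnt=8, r=7 — ok
T1 LOAD — after: cnt=8, r=8 — load
T0 LOAD — after: cnt=8, r=8 — load
T1 CAS — after: cnt=9, r=8 — ok
T0 CAS — after: cnt=9, r=8 — retry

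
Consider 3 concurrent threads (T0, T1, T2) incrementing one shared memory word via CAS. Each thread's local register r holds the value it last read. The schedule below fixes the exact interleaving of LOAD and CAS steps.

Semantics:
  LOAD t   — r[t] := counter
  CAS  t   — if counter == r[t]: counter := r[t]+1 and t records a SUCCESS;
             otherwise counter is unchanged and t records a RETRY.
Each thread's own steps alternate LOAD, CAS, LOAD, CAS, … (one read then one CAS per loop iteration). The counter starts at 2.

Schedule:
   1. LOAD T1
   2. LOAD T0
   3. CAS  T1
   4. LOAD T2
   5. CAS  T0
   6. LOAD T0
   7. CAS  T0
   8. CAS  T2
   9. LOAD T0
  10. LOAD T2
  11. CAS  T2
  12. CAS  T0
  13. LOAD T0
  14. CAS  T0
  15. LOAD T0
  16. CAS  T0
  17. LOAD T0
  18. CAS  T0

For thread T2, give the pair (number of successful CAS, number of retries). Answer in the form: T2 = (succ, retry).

T2 = (1, 1)

#1 T1 reads 2
#2 T0 reads 2
#3 T1 CAS(2→3) writes; counter now 3
#4 T2 reads 3
#5 T0 CAS(2→3) fails; counter now 3
#6 T0 reads 3
#7 T0 CAS(3→4) writes; counter now 4
#8 T2 CAS(3→4) fails; counter now 4
#9 T0 reads 4
#10 T2 reads 4
#11 T2 CAS(4→5) writes; counter now 5
#12 T0 CAS(4→5) fails; counter now 5
#13 T0 reads 5
#14 T0 CAS(5→6) writes; counter now 6
#15 T0 reads 6
#16 T0 CAS(6→7) writes; counter now 7
#17 T0 reads 7
#18 T0 CAS(7→8) writes; counter now 8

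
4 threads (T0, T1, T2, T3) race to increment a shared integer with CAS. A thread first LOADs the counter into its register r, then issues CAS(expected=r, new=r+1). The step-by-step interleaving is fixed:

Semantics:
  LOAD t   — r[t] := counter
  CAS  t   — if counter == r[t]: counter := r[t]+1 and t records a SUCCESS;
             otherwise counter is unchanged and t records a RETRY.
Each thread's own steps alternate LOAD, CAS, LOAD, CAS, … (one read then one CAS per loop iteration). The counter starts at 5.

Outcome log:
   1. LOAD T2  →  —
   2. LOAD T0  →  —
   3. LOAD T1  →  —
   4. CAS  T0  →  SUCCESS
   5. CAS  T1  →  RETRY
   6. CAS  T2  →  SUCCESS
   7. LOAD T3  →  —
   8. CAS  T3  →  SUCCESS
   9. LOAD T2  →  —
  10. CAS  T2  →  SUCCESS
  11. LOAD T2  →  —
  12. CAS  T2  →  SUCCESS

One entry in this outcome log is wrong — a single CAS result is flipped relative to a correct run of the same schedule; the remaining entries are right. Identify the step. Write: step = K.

step = 6

Correct run:
   1) LOAD T2:  M=5  r_T2=5
   2) LOAD T0:  M=5  r_T0=5
   3) LOAD T1:  M=5  r_T1=5
   4) CAS  T0:  M=6  r_T0=5 ✓
   5) CAS  T1:  M=6  r_T1=5 ✗
   6) CAS  T2:  M=6  r_T2=5 ✗
   7) LOAD T3:  M=6  r_T3=6
   8) CAS  T3:  M=7  r_T3=6 ✓
   9) LOAD T2:  M=7  r_T2=7
  10) CAS  T2:  M=8  r_T2=7 ✓
  11) LOAD T2:  M=8  r_T2=8
  12) CAS  T2:  M=9  r_T2=8 ✓
Flip is step 6.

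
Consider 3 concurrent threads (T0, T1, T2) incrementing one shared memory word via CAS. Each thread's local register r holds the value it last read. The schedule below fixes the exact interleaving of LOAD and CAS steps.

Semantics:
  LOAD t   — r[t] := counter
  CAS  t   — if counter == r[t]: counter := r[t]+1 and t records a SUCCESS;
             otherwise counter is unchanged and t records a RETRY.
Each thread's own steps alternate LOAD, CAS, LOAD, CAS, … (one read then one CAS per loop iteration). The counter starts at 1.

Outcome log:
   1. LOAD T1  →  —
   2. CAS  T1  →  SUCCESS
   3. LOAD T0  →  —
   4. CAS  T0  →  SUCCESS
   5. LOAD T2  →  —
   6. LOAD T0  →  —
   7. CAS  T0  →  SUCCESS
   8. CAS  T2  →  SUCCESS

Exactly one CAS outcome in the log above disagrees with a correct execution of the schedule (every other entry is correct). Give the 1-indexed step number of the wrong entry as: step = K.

Correct run:
step 1: T1 LOAD ⇒ load; ctr=1 reg=1
step 2: T1 CAS ⇒ ok; ctr=2 reg=1
step 3: T0 LOAD ⇒ load; ctr=2 reg=2
step 4: T0 CAS ⇒ ok; ctr=3 reg=2
step 5: T2 LOAD ⇒ load; ctr=3 reg=3
step 6: T0 LOAD ⇒ load; ctr=3 reg=3
step 7: T0 CAS ⇒ ok; ctr=4 reg=3
step 8: T2 CAS ⇒ retry; ctr=4 reg=3
Log disagrees first at step 8.

step = 8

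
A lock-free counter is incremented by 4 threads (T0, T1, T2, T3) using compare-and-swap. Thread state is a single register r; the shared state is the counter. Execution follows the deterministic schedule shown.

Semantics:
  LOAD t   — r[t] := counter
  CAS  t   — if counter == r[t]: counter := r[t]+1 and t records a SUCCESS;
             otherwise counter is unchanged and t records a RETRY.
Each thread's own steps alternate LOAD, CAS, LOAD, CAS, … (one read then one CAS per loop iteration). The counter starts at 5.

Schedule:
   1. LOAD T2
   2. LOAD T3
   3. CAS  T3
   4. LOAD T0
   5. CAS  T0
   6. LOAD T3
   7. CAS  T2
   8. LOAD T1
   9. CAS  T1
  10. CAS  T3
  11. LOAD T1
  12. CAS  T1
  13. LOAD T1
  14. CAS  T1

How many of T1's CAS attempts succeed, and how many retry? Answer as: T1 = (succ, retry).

1. LOAD T2 → mem=5 r[T2]=5 [LOAD]
2. LOAD T3 → mem=5 r[T3]=5 [LOAD]
3. CAS T3 → mem=6 r[T3]=5 [OK]
4. LOAD T0 → mem=6 r[T0]=6 [LOAD]
5. CAS T0 → mem=7 r[T0]=6 [OK]
6. LOAD T3 → mem=7 r[T3]=7 [LOAD]
7. CAS T2 → mem=7 r[T2]=5 [RETRY]
8. LOAD T1 → mem=7 r[T1]=7 [LOAD]
9. CAS T1 → mem=8 r[T1]=7 [OK]
10. CAS T3 → mem=8 r[T3]=7 [RETRY]
11. LOAD T1 → mem=8 r[T1]=8 [LOAD]
12. CAS T1 → mem=9 r[T1]=8 [OK]
13. LOAD T1 → mem=9 r[T1]=9 [LOAD]
14. CAS T1 → mem=10 r[T1]=9 [OK]

T1 = (3, 0)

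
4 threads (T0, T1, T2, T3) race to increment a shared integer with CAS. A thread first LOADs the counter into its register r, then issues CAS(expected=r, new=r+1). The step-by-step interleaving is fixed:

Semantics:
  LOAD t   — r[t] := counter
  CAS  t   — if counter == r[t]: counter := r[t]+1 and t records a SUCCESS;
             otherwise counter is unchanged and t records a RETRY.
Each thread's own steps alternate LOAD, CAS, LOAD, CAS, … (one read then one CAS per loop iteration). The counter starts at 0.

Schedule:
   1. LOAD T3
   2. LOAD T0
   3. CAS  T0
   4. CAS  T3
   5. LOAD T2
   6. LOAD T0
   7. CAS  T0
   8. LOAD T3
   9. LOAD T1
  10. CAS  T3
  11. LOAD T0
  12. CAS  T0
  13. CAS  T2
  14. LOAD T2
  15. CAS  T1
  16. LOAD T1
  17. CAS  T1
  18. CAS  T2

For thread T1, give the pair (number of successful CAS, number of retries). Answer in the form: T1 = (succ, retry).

T1 = (1, 1)

1. LOAD T3 → mem=0 r[T3]=0 [LOAD]
2. LOAD T0 → mem=0 r[T0]=0 [LOAD]
3. CAS T0 → mem=1 r[T0]=0 [OK]
4. CAS T3 → mem=1 r[T3]=0 [RETRY]
5. LOAD T2 → mem=1 r[T2]=1 [LOAD]
6. LOAD T0 → mem=1 r[T0]=1 [LOAD]
7. CAS T0 → mem=2 r[T0]=1 [OK]
8. LOAD T3 → mem=2 r[T3]=2 [LOAD]
9. LOAD T1 → mem=2 r[T1]=2 [LOAD]
10. CAS T3 → mem=3 r[T3]=2 [OK]
11. LOAD T0 → mem=3 r[T0]=3 [LOAD]
12. CAS T0 → mem=4 r[T0]=3 [OK]
13. CAS T2 → mem=4 r[T2]=1 [RETRY]
14. LOAD T2 → mem=4 r[T2]=4 [LOAD]
15. CAS T1 → mem=4 r[T1]=2 [RETRY]
16. LOAD T1 → mem=4 r[T1]=4 [LOAD]
17. CAS T1 → mem=5 r[T1]=4 [OK]
18. CAS T2 → mem=5 r[T2]=4 [RETRY]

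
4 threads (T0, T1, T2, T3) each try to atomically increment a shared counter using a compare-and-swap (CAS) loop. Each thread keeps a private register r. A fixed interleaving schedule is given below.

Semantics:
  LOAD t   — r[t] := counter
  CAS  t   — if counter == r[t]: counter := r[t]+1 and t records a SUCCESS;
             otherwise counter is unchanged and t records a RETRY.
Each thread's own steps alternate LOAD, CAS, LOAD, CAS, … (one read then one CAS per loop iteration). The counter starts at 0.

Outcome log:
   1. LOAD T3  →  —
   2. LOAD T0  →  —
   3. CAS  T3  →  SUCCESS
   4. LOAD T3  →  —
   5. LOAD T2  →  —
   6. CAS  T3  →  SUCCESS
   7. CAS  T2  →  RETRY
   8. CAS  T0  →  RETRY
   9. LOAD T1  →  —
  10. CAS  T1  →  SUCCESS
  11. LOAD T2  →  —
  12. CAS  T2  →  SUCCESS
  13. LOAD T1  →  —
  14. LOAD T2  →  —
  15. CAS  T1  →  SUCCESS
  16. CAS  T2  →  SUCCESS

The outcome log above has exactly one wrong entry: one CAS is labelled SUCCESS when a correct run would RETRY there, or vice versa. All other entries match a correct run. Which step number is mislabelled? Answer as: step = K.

step = 16

Correct run:
[1] T3.load  rd  (counter 0, T3.r 0)
[2] T0.load  rd  (counter 0, T0.r 0)
[3] T3.cas  hit  (counter 1, T3.r 0)
[4] T3.load  rd  (counter 1, T3.r 1)
[5] T2.load  rd  (counter 1, T2.r 1)
[6] T3.cas  hit  (counter 2, T3.r 1)
[7] T2.cas  miss  (counter 2, T2.r 1)
[8] T0.cas  miss  (counter 2, T0.r 0)
[9] T1.load  rd  (counter 2, T1.r 2)
[10] T1.cas  hit  (counter 3, T1.r 2)
[11] T2.load  rd  (counter 3, T2.r 3)
[12] T2.cas  hit  (counter 4, T2.r 3)
[13] T1.load  rd  (counter 4, T1.r 4)
[14] T2.load  rd  (counter 4, T2.r 4)
[15] T1.cas  hit  (counter 5, T1.r 4)
[16] T2.cas  miss  (counter 5, T2.r 4)
Mismatch at 16.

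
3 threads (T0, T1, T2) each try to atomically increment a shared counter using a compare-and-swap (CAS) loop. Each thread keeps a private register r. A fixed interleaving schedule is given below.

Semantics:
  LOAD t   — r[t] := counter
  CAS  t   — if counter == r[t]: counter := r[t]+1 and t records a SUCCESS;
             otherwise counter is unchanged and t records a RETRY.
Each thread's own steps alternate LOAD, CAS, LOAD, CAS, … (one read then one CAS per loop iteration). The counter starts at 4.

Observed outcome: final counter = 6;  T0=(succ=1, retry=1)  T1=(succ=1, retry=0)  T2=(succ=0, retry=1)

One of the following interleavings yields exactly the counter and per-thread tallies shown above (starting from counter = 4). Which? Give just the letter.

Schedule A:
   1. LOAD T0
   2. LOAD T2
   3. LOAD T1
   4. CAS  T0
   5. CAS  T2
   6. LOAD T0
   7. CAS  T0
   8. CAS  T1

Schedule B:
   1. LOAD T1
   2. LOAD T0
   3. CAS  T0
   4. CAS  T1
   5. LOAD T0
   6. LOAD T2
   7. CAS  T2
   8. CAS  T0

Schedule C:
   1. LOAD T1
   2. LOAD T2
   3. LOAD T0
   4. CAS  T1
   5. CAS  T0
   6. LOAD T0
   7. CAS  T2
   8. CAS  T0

C

Tracing schedule C:
[1] T1.load  rd  (counter 4, T1.r 4)
[2] T2.load  rd  (counter 4, T2.r 4)
[3] T0.load  rd  (counter 4, T0.r 4)
[4] T1.cas  hit  (counter 5, T1.r 4)
[5] T0.cas  miss  (counter 5, T0.r 4)
[6] T0.load  rd  (counter 5, T0.r 5)
[7] T2.cas  miss  (counter 5, T2.r 4)
[8] T0.cas  hit  (counter 6, T0.r 5)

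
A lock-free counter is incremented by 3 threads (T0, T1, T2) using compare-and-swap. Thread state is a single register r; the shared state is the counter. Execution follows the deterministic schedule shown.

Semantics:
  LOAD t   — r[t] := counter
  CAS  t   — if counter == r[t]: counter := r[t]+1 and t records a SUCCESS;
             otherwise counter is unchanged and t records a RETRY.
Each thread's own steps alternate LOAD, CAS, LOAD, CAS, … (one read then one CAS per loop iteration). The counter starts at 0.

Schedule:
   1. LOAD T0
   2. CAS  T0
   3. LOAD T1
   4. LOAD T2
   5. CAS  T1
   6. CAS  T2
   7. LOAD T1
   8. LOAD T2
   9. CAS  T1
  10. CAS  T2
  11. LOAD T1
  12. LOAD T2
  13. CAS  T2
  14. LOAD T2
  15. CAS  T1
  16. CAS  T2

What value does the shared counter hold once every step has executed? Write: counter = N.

counter = 5

   1) LOAD T0:  M=0  r_T0=0
   2) CAS  T0:  M=1  r_T0=0 ✓
   3) LOAD T1:  M=1  r_T1=1
   4) LOAD T2:  M=1  r_T2=1
   5) CAS  T1:  M=2  r_T1=1 ✓
   6) CAS  T2:  M=2  r_T2=1 ✗
   7) LOAD T1:  M=2  r_T1=2
   8) LOAD T2:  M=2  r_T2=2
   9) CAS  T1:  M=3  r_T1=2 ✓
  10) CAS  T2:  M=3  r_T2=2 ✗
  11) LOAD T1:  M=3  r_T1=3
  12) LOAD T2:  M=3  r_T2=3
  13) CAS  T2:  M=4  r_T2=3 ✓
  14) LOAD T2:  M=4  r_T2=4
  15) CAS  T1:  M=4  r_T1=3 ✗
  16) CAS  T2:  M=5  r_T2=4 ✓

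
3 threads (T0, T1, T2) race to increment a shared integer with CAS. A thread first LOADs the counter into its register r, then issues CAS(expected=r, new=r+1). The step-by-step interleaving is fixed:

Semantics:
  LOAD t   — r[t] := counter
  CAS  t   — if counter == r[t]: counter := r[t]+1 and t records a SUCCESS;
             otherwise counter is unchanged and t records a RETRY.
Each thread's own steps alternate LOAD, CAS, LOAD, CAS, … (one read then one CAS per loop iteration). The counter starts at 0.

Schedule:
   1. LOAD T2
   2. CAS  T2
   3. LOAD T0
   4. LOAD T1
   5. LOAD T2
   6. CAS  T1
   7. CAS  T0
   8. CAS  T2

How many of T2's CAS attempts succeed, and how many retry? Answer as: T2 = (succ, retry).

step 1: T2 LOAD ⇒ load; ctr=0 reg=0
step 2: T2 CAS ⇒ ok; ctr=1 reg=0
step 3: T0 LOAD ⇒ load; ctr=1 reg=1
step 4: T1 LOAD ⇒ load; ctr=1 reg=1
step 5: T2 LOAD ⇒ load; ctr=1 reg=1
step 6: T1 CAS ⇒ ok; ctr=2 reg=1
step 7: T0 CAS ⇒ retry; ctr=2 reg=1
step 8: T2 CAS ⇒ retry; ctr=2 reg=1

T2 = (1, 1)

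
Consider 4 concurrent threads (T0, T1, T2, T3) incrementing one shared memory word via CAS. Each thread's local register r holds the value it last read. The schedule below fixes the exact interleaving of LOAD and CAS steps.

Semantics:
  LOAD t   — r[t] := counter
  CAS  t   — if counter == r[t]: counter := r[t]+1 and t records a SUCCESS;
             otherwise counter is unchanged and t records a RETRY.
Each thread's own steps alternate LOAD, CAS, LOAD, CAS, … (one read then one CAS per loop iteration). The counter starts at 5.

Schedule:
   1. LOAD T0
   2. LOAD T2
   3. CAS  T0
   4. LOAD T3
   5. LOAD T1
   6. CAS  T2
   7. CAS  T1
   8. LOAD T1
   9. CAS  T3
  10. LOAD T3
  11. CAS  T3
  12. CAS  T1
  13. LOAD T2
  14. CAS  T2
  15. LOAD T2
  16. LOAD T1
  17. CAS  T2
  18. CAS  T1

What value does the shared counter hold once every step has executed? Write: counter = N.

counter = 10

step 1: T0 LOAD ⇒ load; ctr=5 reg=5
step 2: T2 LOAD ⇒ load; ctr=5 reg=5
step 3: T0 CAS ⇒ ok; ctr=6 reg=5
step 4: T3 LOAD ⇒ load; ctr=6 reg=6
step 5: T1 LOAD ⇒ load; ctr=6 reg=6
step 6: T2 CAS ⇒ retry; ctr=6 reg=5
step 7: T1 CAS ⇒ ok; ctr=7 reg=6
step 8: T1 LOAD ⇒ load; ctr=7 reg=7
step 9: T3 CAS ⇒ retry; ctr=7 reg=6
step 10: T3 LOAD ⇒ load; ctr=7 reg=7
step 11: T3 CAS ⇒ ok; ctr=8 reg=7
step 12: T1 CAS ⇒ retry; ctr=8 reg=7
step 13: T2 LOAD ⇒ load; ctr=8 reg=8
step 14: T2 CAS ⇒ ok; ctr=9 reg=8
step 15: T2 LOAD ⇒ load; ctr=9 reg=9
step 16: T1 LOAD ⇒ load; ctr=9 reg=9
step 17: T2 CAS ⇒ ok; ctr=10 reg=9
step 18: T1 CAS ⇒ retry; ctr=10 reg=9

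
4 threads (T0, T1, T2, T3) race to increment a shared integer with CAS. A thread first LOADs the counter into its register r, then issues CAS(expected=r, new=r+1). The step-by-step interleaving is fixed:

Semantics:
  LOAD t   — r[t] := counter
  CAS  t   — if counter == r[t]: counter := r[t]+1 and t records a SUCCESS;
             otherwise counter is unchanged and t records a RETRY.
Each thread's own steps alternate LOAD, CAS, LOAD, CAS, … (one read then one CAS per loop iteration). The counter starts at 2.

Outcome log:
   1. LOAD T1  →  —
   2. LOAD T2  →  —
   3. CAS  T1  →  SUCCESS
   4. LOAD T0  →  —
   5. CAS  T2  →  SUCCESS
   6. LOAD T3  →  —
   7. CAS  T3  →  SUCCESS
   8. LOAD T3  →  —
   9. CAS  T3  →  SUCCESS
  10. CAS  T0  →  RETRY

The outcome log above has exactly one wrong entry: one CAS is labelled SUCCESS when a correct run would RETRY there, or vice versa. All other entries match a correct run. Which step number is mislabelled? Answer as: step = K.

Re-executing:
   1) LOAD T1:  M=2  r_T1=2
   2) LOAD T2:  M=2  r_T2=2
   3) CAS  T1:  M=3  r_T1=2 ✓
   4) LOAD T0:  M=3  r_T0=3
   5) CAS  T2:  M=3  r_T2=2 ✗
   6) LOAD T3:  M=3  r_T3=3
   7) CAS  T3:  M=4  r_T3=3 ✓
   8) LOAD T3:  M=4  r_T3=4
   9) CAS  T3:  M=5  r_T3=4 ✓
  10) CAS  T0:  M=5  r_T0=3 ✗
Flip is step 5.

step = 5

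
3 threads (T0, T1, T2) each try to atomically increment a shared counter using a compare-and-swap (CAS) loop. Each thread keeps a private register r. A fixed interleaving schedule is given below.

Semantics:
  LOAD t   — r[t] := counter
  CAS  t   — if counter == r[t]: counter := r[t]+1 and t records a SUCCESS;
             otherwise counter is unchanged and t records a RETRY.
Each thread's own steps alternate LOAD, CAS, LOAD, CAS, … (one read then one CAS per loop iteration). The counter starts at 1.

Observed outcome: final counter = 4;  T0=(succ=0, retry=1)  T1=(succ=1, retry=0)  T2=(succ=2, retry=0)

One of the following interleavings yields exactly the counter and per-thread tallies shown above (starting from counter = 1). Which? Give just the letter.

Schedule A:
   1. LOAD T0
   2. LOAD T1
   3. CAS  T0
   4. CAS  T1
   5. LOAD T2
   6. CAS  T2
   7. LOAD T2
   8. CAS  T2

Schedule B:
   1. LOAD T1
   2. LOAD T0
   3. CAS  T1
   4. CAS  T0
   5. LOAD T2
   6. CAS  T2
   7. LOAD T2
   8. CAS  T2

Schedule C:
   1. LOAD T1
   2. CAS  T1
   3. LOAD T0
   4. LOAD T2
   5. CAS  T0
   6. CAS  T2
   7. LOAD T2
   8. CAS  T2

B

Tracing schedule B:
#1 T1 reads 1
#2 T0 reads 1
#3 T1 CAS(1→2) writes; counter now 2
#4 T0 CAS(1→2) fails; counter now 2
#5 T2 reads 2
#6 T2 CAS(2→3) writes; counter now 3
#7 T2 reads 3
#8 T2 CAS(3→4) writes; counter now 4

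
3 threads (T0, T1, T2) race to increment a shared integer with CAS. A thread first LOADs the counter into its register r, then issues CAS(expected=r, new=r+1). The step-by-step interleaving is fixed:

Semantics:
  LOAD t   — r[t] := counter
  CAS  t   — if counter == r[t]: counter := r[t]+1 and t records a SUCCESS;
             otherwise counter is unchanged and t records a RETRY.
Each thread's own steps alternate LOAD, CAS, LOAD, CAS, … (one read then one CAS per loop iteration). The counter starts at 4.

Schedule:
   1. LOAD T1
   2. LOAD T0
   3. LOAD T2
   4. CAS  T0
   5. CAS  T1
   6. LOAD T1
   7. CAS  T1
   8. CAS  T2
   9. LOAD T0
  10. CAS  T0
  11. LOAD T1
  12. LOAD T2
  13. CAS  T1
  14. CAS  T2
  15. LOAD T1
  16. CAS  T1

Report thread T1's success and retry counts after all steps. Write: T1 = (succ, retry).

T1 LOAD — after: cnt=4, r=4 — load
T0 LOAD — after: cnt=4, r=4 — load
T2 LOAD — after: cnt=4, r=4 — load
T0 CAS — after: cnt=5, r=4 — ok
T1 CAS — after: cnt=5, r=4 — retry
T1 LOAD — after: cnt=5, r=5 — load
T1 CAS — after: cnt=6, r=5 — ok
T2 CAS — after: cnt=6, r=4 — retry
T0 LOAD — after: cnt=6, r=6 — load
T0 CAS — after: cnt=7, r=6 — ok
T1 LOAD — after: cnt=7, r=7 — load
T2 LOAD — after: cnt=7, r=7 — load
T1 CAS — after: cnt=8, r=7 — ok
T2 CAS — after: cnt=8, r=7 — retry
T1 LOAD — after: cnt=8, r=8 — load
T1 CAS — after: cnt=9, r=8 — ok

T1 = (3, 1)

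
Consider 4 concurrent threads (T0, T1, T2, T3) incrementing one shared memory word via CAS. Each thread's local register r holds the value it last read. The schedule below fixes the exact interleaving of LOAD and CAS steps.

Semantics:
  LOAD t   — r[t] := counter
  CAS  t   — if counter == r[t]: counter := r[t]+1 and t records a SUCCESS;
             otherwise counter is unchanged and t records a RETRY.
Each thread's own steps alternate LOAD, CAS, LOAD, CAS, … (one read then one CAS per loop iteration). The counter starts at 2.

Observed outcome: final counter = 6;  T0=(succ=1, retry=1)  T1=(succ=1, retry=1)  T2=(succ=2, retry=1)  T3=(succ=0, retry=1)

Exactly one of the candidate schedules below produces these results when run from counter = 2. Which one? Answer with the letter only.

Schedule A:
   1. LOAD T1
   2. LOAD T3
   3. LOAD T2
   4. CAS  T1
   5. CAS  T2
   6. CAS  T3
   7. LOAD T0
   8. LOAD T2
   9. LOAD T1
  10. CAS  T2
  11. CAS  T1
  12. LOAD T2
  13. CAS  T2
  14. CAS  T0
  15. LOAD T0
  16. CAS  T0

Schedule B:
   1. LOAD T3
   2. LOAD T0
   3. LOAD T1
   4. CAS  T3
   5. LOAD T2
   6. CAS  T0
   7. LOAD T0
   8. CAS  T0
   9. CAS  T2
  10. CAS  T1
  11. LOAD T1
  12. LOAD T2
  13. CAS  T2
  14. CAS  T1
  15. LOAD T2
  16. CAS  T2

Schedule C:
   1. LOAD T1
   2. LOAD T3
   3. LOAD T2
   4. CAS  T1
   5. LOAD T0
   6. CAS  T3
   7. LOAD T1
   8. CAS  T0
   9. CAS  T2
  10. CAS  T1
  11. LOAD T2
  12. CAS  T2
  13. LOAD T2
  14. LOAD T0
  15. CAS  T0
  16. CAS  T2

Run A:
#1 T1 reads 2
#2 T3 reads 2
#3 T2 reads 2
#4 T1 CAS(2→3) writes; counter now 3
#5 T2 CAS(2→3) fails; counter now 3
#6 T3 CAS(2→3) fails; counter now 3
#7 T0 reads 3
#8 T2 reads 3
#9 T1 reads 3
#10 T2 CAS(3→4) writes; counter now 4
#11 T1 CAS(3→4) fails; counter now 4
#12 T2 reads 4
#13 T2 CAS(4→5) writes; counter now 5
#14 T0 CAS(3→4) fails; counter now 5
#15 T0 reads 5
#16 T0 CAS(5→6) writes; counter now 6

A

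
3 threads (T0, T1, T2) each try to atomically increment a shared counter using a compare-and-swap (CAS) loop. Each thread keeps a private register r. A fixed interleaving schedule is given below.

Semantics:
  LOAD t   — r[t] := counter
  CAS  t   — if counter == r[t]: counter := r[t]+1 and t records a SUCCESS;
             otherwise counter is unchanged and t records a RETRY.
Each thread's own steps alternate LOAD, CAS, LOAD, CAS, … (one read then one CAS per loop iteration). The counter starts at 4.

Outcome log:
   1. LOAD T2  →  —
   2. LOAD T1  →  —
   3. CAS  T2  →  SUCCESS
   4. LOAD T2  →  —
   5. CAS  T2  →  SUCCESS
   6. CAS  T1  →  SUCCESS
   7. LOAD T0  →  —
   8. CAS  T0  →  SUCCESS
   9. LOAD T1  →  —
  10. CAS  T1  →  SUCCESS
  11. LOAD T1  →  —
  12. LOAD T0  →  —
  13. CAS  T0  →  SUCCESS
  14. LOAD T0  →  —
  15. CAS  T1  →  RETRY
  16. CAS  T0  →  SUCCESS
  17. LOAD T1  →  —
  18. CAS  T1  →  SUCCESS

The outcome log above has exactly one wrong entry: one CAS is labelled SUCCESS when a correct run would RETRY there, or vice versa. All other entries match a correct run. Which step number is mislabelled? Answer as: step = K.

Correct run:
   1) LOAD T2:  M=4  r_T2=4
   2) LOAD T1:  M=4  r_T1=4
   3) CAS  T2:  M=5  r_T2=4 ✓
   4) LOAD T2:  M=5  r_T2=5
   5) CAS  T2:  M=6  r_T2=5 ✓
   6) CAS  T1:  M=6  r_T1=4 ✗
   7) LOAD T0:  M=6  r_T0=6
   8) CAS  T0:  M=7  r_T0=6 ✓
   9) LOAD T1:  M=7  r_T1=7
  10) CAS  T1:  M=8  r_T1=7 ✓
  11) LOAD T1:  M=8  r_T1=8
  12) LOAD T0:  M=8  r_T0=8
  13) CAS  T0:  M=9  r_T0=8 ✓
  14) LOAD T0:  M=9  r_T0=9
  15) CAS  T1:  M=9  r_T1=8 ✗
  16) CAS  T0:  M=10  r_T0=9 ✓
  17) LOAD T1:  M=10  r_T1=10
  18) CAS  T1:  M=11  r_T1=10 ✓
Log disagrees first at step 6.

step = 6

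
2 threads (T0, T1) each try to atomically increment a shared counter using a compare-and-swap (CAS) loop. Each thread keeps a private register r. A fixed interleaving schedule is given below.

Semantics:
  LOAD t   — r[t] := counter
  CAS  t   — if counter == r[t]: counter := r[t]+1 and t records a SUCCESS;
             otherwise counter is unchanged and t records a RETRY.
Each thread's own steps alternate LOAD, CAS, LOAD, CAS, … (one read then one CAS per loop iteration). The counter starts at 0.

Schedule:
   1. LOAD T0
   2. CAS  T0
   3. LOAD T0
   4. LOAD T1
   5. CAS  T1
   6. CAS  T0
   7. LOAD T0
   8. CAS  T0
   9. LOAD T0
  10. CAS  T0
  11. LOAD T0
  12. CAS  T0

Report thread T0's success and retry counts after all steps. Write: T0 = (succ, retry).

T0 = (4, 1)

1. LOAD T0 → mem=0 r[T0]=0 [LOAD]
2. CAS T0 → mem=1 r[T0]=0 [OK]
3. LOAD T0 → mem=1 r[T0]=1 [LOAD]
4. LOAD T1 → mem=1 r[T1]=1 [LOAD]
5. CAS T1 → mem=2 r[T1]=1 [OK]
6. CAS T0 → mem=2 r[T0]=1 [RETRY]
7. LOAD T0 → mem=2 r[T0]=2 [LOAD]
8. CAS T0 → mem=3 r[T0]=2 [OK]
9. LOAD T0 → mem=3 r[T0]=3 [LOAD]
10. CAS T0 → mem=4 r[T0]=3 [OK]
11. LOAD T0 → mem=4 r[T0]=4 [LOAD]
12. CAS T0 → mem=5 r[T0]=4 [OK]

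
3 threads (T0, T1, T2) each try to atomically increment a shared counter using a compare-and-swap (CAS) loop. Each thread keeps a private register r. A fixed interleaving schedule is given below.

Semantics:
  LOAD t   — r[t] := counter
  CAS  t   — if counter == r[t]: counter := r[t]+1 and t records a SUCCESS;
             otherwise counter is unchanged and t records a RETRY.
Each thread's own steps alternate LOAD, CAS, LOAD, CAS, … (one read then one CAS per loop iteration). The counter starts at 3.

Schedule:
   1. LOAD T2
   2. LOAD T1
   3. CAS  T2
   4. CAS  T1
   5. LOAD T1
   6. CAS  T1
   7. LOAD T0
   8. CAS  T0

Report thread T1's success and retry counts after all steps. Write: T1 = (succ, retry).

#1 T2 reads 3
#2 T1 reads 3
#3 T2 CAS(3→4) writes; counter now 4
#4 T1 CAS(3→4) fails; counter now 4
#5 T1 reads 4
#6 T1 CAS(4→5) writes; counter now 5
#7 T0 reads 5
#8 T0 CAS(5→6) writes; counter now 6

T1 = (1, 1)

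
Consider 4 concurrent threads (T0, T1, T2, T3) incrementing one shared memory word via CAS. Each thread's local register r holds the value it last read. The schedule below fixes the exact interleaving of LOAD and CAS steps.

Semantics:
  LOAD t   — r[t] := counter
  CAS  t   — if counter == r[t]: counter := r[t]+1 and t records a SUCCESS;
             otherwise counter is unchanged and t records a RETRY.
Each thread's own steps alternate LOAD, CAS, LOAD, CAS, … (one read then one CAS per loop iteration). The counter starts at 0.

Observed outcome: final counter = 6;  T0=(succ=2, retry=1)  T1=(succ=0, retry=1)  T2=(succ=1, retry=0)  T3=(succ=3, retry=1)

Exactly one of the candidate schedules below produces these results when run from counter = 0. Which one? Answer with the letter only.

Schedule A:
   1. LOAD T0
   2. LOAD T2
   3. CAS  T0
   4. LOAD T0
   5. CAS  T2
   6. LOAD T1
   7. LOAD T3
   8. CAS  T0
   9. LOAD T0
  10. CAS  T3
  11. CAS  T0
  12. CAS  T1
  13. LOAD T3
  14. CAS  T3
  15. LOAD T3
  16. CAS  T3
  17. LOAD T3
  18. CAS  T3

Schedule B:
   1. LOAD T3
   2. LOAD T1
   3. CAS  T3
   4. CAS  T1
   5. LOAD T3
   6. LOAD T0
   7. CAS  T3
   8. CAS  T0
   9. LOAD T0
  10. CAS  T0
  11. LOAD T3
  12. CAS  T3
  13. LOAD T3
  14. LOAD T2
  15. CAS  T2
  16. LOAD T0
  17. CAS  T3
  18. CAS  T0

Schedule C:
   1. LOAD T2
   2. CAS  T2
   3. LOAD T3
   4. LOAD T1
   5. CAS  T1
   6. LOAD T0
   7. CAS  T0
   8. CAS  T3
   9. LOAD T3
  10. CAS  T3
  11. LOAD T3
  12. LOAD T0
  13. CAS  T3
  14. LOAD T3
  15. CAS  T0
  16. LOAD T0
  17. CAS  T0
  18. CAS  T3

B

Simulating candidate B:
   1) LOAD T3:  M=0  r_T3=0
   2) LOAD T1:  M=0  r_T1=0
   3) CAS  T3:  M=1  r_T3=0 ✓
   4) CAS  T1:  M=1  r_T1=0 ✗
   5) LOAD T3:  M=1  r_T3=1
   6) LOAD T0:  M=1  r_T0=1
   7) CAS  T3:  M=2  r_T3=1 ✓
   8) CAS  T0:  M=2  r_T0=1 ✗
   9) LOAD T0:  M=2  r_T0=2
  10) CAS  T0:  M=3  r_T0=2 ✓
  11) LOAD T3:  M=3  r_T3=3
  12) CAS  T3:  M=4  r_T3=3 ✓
  13) LOAD T3:  M=4  r_T3=4
  14) LOAD T2:  M=4  r_T2=4
  15) CAS  T2:  M=5  r_T2=4 ✓
  16) LOAD T0:  M=5  r_T0=5
  17) CAS  T3:  M=5  r_T3=4 ✗
  18) CAS  T0:  M=6  r_T0=5 ✓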